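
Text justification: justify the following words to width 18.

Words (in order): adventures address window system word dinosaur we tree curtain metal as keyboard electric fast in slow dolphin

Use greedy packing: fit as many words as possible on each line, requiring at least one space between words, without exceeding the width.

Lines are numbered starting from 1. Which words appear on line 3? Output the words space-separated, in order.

Answer: dinosaur we tree

Derivation:
Line 1: ['adventures', 'address'] (min_width=18, slack=0)
Line 2: ['window', 'system', 'word'] (min_width=18, slack=0)
Line 3: ['dinosaur', 'we', 'tree'] (min_width=16, slack=2)
Line 4: ['curtain', 'metal', 'as'] (min_width=16, slack=2)
Line 5: ['keyboard', 'electric'] (min_width=17, slack=1)
Line 6: ['fast', 'in', 'slow'] (min_width=12, slack=6)
Line 7: ['dolphin'] (min_width=7, slack=11)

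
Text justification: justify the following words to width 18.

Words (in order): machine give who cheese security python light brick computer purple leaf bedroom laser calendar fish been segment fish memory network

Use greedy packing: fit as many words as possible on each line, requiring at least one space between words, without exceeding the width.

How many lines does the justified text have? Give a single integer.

Answer: 8

Derivation:
Line 1: ['machine', 'give', 'who'] (min_width=16, slack=2)
Line 2: ['cheese', 'security'] (min_width=15, slack=3)
Line 3: ['python', 'light', 'brick'] (min_width=18, slack=0)
Line 4: ['computer', 'purple'] (min_width=15, slack=3)
Line 5: ['leaf', 'bedroom', 'laser'] (min_width=18, slack=0)
Line 6: ['calendar', 'fish', 'been'] (min_width=18, slack=0)
Line 7: ['segment', 'fish'] (min_width=12, slack=6)
Line 8: ['memory', 'network'] (min_width=14, slack=4)
Total lines: 8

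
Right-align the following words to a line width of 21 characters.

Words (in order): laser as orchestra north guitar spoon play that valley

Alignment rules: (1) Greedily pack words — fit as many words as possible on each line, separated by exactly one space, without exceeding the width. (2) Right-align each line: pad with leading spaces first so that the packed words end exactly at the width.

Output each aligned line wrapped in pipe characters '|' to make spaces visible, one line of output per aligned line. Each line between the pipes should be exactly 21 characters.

Line 1: ['laser', 'as', 'orchestra'] (min_width=18, slack=3)
Line 2: ['north', 'guitar', 'spoon'] (min_width=18, slack=3)
Line 3: ['play', 'that', 'valley'] (min_width=16, slack=5)

Answer: |   laser as orchestra|
|   north guitar spoon|
|     play that valley|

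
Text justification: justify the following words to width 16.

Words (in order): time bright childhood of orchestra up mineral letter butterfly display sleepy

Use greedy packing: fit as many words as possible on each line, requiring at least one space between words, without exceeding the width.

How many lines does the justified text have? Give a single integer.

Answer: 6

Derivation:
Line 1: ['time', 'bright'] (min_width=11, slack=5)
Line 2: ['childhood', 'of'] (min_width=12, slack=4)
Line 3: ['orchestra', 'up'] (min_width=12, slack=4)
Line 4: ['mineral', 'letter'] (min_width=14, slack=2)
Line 5: ['butterfly'] (min_width=9, slack=7)
Line 6: ['display', 'sleepy'] (min_width=14, slack=2)
Total lines: 6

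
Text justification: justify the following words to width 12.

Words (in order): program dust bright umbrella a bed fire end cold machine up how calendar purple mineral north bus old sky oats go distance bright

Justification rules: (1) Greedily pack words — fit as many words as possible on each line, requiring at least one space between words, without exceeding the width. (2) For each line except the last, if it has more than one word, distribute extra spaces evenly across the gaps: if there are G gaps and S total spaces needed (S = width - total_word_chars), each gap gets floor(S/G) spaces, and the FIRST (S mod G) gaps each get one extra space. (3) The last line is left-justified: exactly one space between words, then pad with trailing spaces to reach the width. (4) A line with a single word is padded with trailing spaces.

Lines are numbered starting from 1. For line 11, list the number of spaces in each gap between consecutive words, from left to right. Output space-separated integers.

Line 1: ['program', 'dust'] (min_width=12, slack=0)
Line 2: ['bright'] (min_width=6, slack=6)
Line 3: ['umbrella', 'a'] (min_width=10, slack=2)
Line 4: ['bed', 'fire', 'end'] (min_width=12, slack=0)
Line 5: ['cold', 'machine'] (min_width=12, slack=0)
Line 6: ['up', 'how'] (min_width=6, slack=6)
Line 7: ['calendar'] (min_width=8, slack=4)
Line 8: ['purple'] (min_width=6, slack=6)
Line 9: ['mineral'] (min_width=7, slack=5)
Line 10: ['north', 'bus'] (min_width=9, slack=3)
Line 11: ['old', 'sky', 'oats'] (min_width=12, slack=0)
Line 12: ['go', 'distance'] (min_width=11, slack=1)
Line 13: ['bright'] (min_width=6, slack=6)

Answer: 1 1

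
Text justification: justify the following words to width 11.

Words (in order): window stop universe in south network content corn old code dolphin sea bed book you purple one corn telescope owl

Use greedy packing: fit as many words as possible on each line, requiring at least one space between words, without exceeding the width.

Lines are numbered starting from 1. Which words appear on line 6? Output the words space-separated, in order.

Answer: corn old

Derivation:
Line 1: ['window', 'stop'] (min_width=11, slack=0)
Line 2: ['universe', 'in'] (min_width=11, slack=0)
Line 3: ['south'] (min_width=5, slack=6)
Line 4: ['network'] (min_width=7, slack=4)
Line 5: ['content'] (min_width=7, slack=4)
Line 6: ['corn', 'old'] (min_width=8, slack=3)
Line 7: ['code'] (min_width=4, slack=7)
Line 8: ['dolphin', 'sea'] (min_width=11, slack=0)
Line 9: ['bed', 'book'] (min_width=8, slack=3)
Line 10: ['you', 'purple'] (min_width=10, slack=1)
Line 11: ['one', 'corn'] (min_width=8, slack=3)
Line 12: ['telescope'] (min_width=9, slack=2)
Line 13: ['owl'] (min_width=3, slack=8)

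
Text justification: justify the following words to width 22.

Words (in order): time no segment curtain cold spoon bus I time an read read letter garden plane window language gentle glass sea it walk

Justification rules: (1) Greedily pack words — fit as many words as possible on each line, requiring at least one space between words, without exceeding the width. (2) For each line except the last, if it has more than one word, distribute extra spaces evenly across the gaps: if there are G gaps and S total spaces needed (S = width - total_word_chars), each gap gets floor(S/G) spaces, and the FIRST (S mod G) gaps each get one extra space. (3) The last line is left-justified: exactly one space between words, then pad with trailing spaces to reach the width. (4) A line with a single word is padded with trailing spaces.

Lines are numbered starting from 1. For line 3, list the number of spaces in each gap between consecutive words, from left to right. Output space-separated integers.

Line 1: ['time', 'no', 'segment'] (min_width=15, slack=7)
Line 2: ['curtain', 'cold', 'spoon', 'bus'] (min_width=22, slack=0)
Line 3: ['I', 'time', 'an', 'read', 'read'] (min_width=19, slack=3)
Line 4: ['letter', 'garden', 'plane'] (min_width=19, slack=3)
Line 5: ['window', 'language', 'gentle'] (min_width=22, slack=0)
Line 6: ['glass', 'sea', 'it', 'walk'] (min_width=17, slack=5)

Answer: 2 2 2 1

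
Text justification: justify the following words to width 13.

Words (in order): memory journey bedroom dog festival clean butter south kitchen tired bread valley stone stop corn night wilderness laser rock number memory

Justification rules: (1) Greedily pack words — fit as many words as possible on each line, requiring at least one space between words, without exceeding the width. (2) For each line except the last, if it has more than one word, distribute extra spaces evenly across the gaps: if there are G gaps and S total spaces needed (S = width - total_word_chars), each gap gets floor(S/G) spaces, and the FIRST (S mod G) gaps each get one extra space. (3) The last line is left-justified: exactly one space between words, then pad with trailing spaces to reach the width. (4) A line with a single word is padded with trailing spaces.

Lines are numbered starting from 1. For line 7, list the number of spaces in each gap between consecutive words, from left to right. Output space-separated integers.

Answer: 3

Derivation:
Line 1: ['memory'] (min_width=6, slack=7)
Line 2: ['journey'] (min_width=7, slack=6)
Line 3: ['bedroom', 'dog'] (min_width=11, slack=2)
Line 4: ['festival'] (min_width=8, slack=5)
Line 5: ['clean', 'butter'] (min_width=12, slack=1)
Line 6: ['south', 'kitchen'] (min_width=13, slack=0)
Line 7: ['tired', 'bread'] (min_width=11, slack=2)
Line 8: ['valley', 'stone'] (min_width=12, slack=1)
Line 9: ['stop', 'corn'] (min_width=9, slack=4)
Line 10: ['night'] (min_width=5, slack=8)
Line 11: ['wilderness'] (min_width=10, slack=3)
Line 12: ['laser', 'rock'] (min_width=10, slack=3)
Line 13: ['number', 'memory'] (min_width=13, slack=0)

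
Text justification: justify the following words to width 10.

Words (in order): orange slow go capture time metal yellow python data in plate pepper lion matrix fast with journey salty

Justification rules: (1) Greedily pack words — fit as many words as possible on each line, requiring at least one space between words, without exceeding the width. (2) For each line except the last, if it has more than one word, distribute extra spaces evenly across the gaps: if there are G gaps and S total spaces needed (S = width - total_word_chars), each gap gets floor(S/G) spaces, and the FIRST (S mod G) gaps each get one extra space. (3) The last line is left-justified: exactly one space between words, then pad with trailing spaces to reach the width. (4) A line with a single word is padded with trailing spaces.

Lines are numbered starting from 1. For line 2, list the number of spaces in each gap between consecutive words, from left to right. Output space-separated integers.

Line 1: ['orange'] (min_width=6, slack=4)
Line 2: ['slow', 'go'] (min_width=7, slack=3)
Line 3: ['capture'] (min_width=7, slack=3)
Line 4: ['time', 'metal'] (min_width=10, slack=0)
Line 5: ['yellow'] (min_width=6, slack=4)
Line 6: ['python'] (min_width=6, slack=4)
Line 7: ['data', 'in'] (min_width=7, slack=3)
Line 8: ['plate'] (min_width=5, slack=5)
Line 9: ['pepper'] (min_width=6, slack=4)
Line 10: ['lion'] (min_width=4, slack=6)
Line 11: ['matrix'] (min_width=6, slack=4)
Line 12: ['fast', 'with'] (min_width=9, slack=1)
Line 13: ['journey'] (min_width=7, slack=3)
Line 14: ['salty'] (min_width=5, slack=5)

Answer: 4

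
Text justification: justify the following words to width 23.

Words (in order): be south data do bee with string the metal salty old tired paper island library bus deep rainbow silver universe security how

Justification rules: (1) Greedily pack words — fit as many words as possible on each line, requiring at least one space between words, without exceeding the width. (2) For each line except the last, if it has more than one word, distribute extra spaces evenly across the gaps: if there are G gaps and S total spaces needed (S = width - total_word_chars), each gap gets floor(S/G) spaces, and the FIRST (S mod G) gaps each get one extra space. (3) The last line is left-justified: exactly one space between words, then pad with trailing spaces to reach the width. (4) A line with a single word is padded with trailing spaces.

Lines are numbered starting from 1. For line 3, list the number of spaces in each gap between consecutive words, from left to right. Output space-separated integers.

Answer: 2 2 1

Derivation:
Line 1: ['be', 'south', 'data', 'do', 'bee'] (min_width=20, slack=3)
Line 2: ['with', 'string', 'the', 'metal'] (min_width=21, slack=2)
Line 3: ['salty', 'old', 'tired', 'paper'] (min_width=21, slack=2)
Line 4: ['island', 'library', 'bus', 'deep'] (min_width=23, slack=0)
Line 5: ['rainbow', 'silver', 'universe'] (min_width=23, slack=0)
Line 6: ['security', 'how'] (min_width=12, slack=11)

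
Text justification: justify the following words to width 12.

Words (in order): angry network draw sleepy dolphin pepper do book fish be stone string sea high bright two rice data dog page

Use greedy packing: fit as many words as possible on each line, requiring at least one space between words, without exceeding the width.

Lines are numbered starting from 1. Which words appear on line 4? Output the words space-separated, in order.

Line 1: ['angry'] (min_width=5, slack=7)
Line 2: ['network', 'draw'] (min_width=12, slack=0)
Line 3: ['sleepy'] (min_width=6, slack=6)
Line 4: ['dolphin'] (min_width=7, slack=5)
Line 5: ['pepper', 'do'] (min_width=9, slack=3)
Line 6: ['book', 'fish', 'be'] (min_width=12, slack=0)
Line 7: ['stone', 'string'] (min_width=12, slack=0)
Line 8: ['sea', 'high'] (min_width=8, slack=4)
Line 9: ['bright', 'two'] (min_width=10, slack=2)
Line 10: ['rice', 'data'] (min_width=9, slack=3)
Line 11: ['dog', 'page'] (min_width=8, slack=4)

Answer: dolphin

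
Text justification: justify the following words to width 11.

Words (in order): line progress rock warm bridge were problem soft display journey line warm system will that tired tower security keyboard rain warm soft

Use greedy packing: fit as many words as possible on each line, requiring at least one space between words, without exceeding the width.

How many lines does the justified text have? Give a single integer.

Line 1: ['line'] (min_width=4, slack=7)
Line 2: ['progress'] (min_width=8, slack=3)
Line 3: ['rock', 'warm'] (min_width=9, slack=2)
Line 4: ['bridge', 'were'] (min_width=11, slack=0)
Line 5: ['problem'] (min_width=7, slack=4)
Line 6: ['soft'] (min_width=4, slack=7)
Line 7: ['display'] (min_width=7, slack=4)
Line 8: ['journey'] (min_width=7, slack=4)
Line 9: ['line', 'warm'] (min_width=9, slack=2)
Line 10: ['system', 'will'] (min_width=11, slack=0)
Line 11: ['that', 'tired'] (min_width=10, slack=1)
Line 12: ['tower'] (min_width=5, slack=6)
Line 13: ['security'] (min_width=8, slack=3)
Line 14: ['keyboard'] (min_width=8, slack=3)
Line 15: ['rain', 'warm'] (min_width=9, slack=2)
Line 16: ['soft'] (min_width=4, slack=7)
Total lines: 16

Answer: 16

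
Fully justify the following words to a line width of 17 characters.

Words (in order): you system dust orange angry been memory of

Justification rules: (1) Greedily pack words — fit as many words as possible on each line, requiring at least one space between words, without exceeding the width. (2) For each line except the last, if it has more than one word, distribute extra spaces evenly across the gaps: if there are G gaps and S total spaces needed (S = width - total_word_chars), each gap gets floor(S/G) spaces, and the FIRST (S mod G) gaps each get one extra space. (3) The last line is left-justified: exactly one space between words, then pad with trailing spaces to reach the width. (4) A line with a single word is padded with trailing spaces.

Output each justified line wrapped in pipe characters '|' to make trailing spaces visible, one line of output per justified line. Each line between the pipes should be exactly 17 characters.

Line 1: ['you', 'system', 'dust'] (min_width=15, slack=2)
Line 2: ['orange', 'angry', 'been'] (min_width=17, slack=0)
Line 3: ['memory', 'of'] (min_width=9, slack=8)

Answer: |you  system  dust|
|orange angry been|
|memory of        |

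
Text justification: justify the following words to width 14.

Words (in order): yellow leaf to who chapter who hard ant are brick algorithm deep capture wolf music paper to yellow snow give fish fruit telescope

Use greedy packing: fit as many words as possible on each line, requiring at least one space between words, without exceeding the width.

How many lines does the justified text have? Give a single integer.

Answer: 11

Derivation:
Line 1: ['yellow', 'leaf', 'to'] (min_width=14, slack=0)
Line 2: ['who', 'chapter'] (min_width=11, slack=3)
Line 3: ['who', 'hard', 'ant'] (min_width=12, slack=2)
Line 4: ['are', 'brick'] (min_width=9, slack=5)
Line 5: ['algorithm', 'deep'] (min_width=14, slack=0)
Line 6: ['capture', 'wolf'] (min_width=12, slack=2)
Line 7: ['music', 'paper', 'to'] (min_width=14, slack=0)
Line 8: ['yellow', 'snow'] (min_width=11, slack=3)
Line 9: ['give', 'fish'] (min_width=9, slack=5)
Line 10: ['fruit'] (min_width=5, slack=9)
Line 11: ['telescope'] (min_width=9, slack=5)
Total lines: 11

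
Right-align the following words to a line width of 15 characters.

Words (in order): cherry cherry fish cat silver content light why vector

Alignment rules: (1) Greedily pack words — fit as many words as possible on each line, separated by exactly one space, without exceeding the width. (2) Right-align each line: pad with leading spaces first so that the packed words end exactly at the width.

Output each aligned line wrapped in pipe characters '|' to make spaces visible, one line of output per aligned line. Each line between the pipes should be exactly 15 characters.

Line 1: ['cherry', 'cherry'] (min_width=13, slack=2)
Line 2: ['fish', 'cat', 'silver'] (min_width=15, slack=0)
Line 3: ['content', 'light'] (min_width=13, slack=2)
Line 4: ['why', 'vector'] (min_width=10, slack=5)

Answer: |  cherry cherry|
|fish cat silver|
|  content light|
|     why vector|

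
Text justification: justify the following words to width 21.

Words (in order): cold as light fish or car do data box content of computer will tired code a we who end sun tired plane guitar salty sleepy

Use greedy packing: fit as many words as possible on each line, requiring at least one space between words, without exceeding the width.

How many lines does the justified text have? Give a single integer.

Line 1: ['cold', 'as', 'light', 'fish', 'or'] (min_width=21, slack=0)
Line 2: ['car', 'do', 'data', 'box'] (min_width=15, slack=6)
Line 3: ['content', 'of', 'computer'] (min_width=19, slack=2)
Line 4: ['will', 'tired', 'code', 'a', 'we'] (min_width=20, slack=1)
Line 5: ['who', 'end', 'sun', 'tired'] (min_width=17, slack=4)
Line 6: ['plane', 'guitar', 'salty'] (min_width=18, slack=3)
Line 7: ['sleepy'] (min_width=6, slack=15)
Total lines: 7

Answer: 7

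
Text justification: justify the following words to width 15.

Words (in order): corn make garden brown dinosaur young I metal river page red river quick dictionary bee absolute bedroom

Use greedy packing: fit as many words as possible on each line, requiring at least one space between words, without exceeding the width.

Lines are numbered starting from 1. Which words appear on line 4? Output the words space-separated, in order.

Answer: I metal river

Derivation:
Line 1: ['corn', 'make'] (min_width=9, slack=6)
Line 2: ['garden', 'brown'] (min_width=12, slack=3)
Line 3: ['dinosaur', 'young'] (min_width=14, slack=1)
Line 4: ['I', 'metal', 'river'] (min_width=13, slack=2)
Line 5: ['page', 'red', 'river'] (min_width=14, slack=1)
Line 6: ['quick'] (min_width=5, slack=10)
Line 7: ['dictionary', 'bee'] (min_width=14, slack=1)
Line 8: ['absolute'] (min_width=8, slack=7)
Line 9: ['bedroom'] (min_width=7, slack=8)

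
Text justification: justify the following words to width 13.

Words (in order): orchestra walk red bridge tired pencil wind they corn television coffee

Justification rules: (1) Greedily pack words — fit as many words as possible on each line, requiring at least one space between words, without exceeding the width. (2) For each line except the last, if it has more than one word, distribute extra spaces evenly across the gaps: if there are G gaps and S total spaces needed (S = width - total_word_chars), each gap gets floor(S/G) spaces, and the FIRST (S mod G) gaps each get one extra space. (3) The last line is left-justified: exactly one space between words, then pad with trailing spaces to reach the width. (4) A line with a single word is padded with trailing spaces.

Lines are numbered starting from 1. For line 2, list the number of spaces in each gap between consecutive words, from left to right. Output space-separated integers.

Answer: 6

Derivation:
Line 1: ['orchestra'] (min_width=9, slack=4)
Line 2: ['walk', 'red'] (min_width=8, slack=5)
Line 3: ['bridge', 'tired'] (min_width=12, slack=1)
Line 4: ['pencil', 'wind'] (min_width=11, slack=2)
Line 5: ['they', 'corn'] (min_width=9, slack=4)
Line 6: ['television'] (min_width=10, slack=3)
Line 7: ['coffee'] (min_width=6, slack=7)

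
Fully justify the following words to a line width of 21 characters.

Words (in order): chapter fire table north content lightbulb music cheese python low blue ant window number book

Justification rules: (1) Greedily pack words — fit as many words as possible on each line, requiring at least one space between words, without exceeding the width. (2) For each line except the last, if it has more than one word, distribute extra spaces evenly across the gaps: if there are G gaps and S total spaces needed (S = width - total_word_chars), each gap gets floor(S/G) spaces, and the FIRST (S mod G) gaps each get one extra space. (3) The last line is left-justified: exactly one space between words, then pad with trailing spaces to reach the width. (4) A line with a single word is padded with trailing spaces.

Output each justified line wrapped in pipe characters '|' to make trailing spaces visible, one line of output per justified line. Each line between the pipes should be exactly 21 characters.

Line 1: ['chapter', 'fire', 'table'] (min_width=18, slack=3)
Line 2: ['north', 'content'] (min_width=13, slack=8)
Line 3: ['lightbulb', 'music'] (min_width=15, slack=6)
Line 4: ['cheese', 'python', 'low'] (min_width=17, slack=4)
Line 5: ['blue', 'ant', 'window'] (min_width=15, slack=6)
Line 6: ['number', 'book'] (min_width=11, slack=10)

Answer: |chapter   fire  table|
|north         content|
|lightbulb       music|
|cheese   python   low|
|blue    ant    window|
|number book          |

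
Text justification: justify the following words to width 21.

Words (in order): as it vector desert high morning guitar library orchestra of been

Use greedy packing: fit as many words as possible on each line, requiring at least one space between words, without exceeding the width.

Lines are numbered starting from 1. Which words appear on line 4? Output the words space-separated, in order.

Answer: been

Derivation:
Line 1: ['as', 'it', 'vector', 'desert'] (min_width=19, slack=2)
Line 2: ['high', 'morning', 'guitar'] (min_width=19, slack=2)
Line 3: ['library', 'orchestra', 'of'] (min_width=20, slack=1)
Line 4: ['been'] (min_width=4, slack=17)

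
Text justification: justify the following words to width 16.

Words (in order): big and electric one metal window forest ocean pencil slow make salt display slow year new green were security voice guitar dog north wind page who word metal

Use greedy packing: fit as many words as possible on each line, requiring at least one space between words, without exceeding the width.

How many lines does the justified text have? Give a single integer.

Answer: 11

Derivation:
Line 1: ['big', 'and', 'electric'] (min_width=16, slack=0)
Line 2: ['one', 'metal', 'window'] (min_width=16, slack=0)
Line 3: ['forest', 'ocean'] (min_width=12, slack=4)
Line 4: ['pencil', 'slow', 'make'] (min_width=16, slack=0)
Line 5: ['salt', 'display'] (min_width=12, slack=4)
Line 6: ['slow', 'year', 'new'] (min_width=13, slack=3)
Line 7: ['green', 'were'] (min_width=10, slack=6)
Line 8: ['security', 'voice'] (min_width=14, slack=2)
Line 9: ['guitar', 'dog', 'north'] (min_width=16, slack=0)
Line 10: ['wind', 'page', 'who'] (min_width=13, slack=3)
Line 11: ['word', 'metal'] (min_width=10, slack=6)
Total lines: 11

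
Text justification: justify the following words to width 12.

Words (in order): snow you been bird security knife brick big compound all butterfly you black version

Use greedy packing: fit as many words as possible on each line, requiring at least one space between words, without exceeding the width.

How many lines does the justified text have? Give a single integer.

Line 1: ['snow', 'you'] (min_width=8, slack=4)
Line 2: ['been', 'bird'] (min_width=9, slack=3)
Line 3: ['security'] (min_width=8, slack=4)
Line 4: ['knife', 'brick'] (min_width=11, slack=1)
Line 5: ['big', 'compound'] (min_width=12, slack=0)
Line 6: ['all'] (min_width=3, slack=9)
Line 7: ['butterfly'] (min_width=9, slack=3)
Line 8: ['you', 'black'] (min_width=9, slack=3)
Line 9: ['version'] (min_width=7, slack=5)
Total lines: 9

Answer: 9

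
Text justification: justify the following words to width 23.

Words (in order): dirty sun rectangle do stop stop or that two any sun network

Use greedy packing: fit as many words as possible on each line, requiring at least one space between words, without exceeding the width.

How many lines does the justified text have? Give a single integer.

Line 1: ['dirty', 'sun', 'rectangle', 'do'] (min_width=22, slack=1)
Line 2: ['stop', 'stop', 'or', 'that', 'two'] (min_width=21, slack=2)
Line 3: ['any', 'sun', 'network'] (min_width=15, slack=8)
Total lines: 3

Answer: 3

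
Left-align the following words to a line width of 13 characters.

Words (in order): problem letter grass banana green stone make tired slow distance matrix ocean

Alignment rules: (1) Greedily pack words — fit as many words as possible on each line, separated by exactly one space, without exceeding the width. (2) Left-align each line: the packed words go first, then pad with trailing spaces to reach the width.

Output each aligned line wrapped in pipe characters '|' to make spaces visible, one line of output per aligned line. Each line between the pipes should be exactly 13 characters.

Line 1: ['problem'] (min_width=7, slack=6)
Line 2: ['letter', 'grass'] (min_width=12, slack=1)
Line 3: ['banana', 'green'] (min_width=12, slack=1)
Line 4: ['stone', 'make'] (min_width=10, slack=3)
Line 5: ['tired', 'slow'] (min_width=10, slack=3)
Line 6: ['distance'] (min_width=8, slack=5)
Line 7: ['matrix', 'ocean'] (min_width=12, slack=1)

Answer: |problem      |
|letter grass |
|banana green |
|stone make   |
|tired slow   |
|distance     |
|matrix ocean |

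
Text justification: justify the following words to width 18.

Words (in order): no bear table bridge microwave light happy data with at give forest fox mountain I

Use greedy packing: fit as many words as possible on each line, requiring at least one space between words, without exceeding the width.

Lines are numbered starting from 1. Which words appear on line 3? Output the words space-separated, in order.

Answer: light happy data

Derivation:
Line 1: ['no', 'bear', 'table'] (min_width=13, slack=5)
Line 2: ['bridge', 'microwave'] (min_width=16, slack=2)
Line 3: ['light', 'happy', 'data'] (min_width=16, slack=2)
Line 4: ['with', 'at', 'give'] (min_width=12, slack=6)
Line 5: ['forest', 'fox'] (min_width=10, slack=8)
Line 6: ['mountain', 'I'] (min_width=10, slack=8)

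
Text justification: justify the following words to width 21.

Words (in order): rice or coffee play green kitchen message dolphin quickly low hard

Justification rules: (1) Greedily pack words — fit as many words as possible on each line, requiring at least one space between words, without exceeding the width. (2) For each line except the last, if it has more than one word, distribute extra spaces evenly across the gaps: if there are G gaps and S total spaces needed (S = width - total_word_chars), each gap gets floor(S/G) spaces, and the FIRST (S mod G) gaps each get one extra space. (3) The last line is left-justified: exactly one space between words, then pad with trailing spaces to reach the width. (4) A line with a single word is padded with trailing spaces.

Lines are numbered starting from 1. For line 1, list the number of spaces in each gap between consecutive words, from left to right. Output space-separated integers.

Answer: 2 2 1

Derivation:
Line 1: ['rice', 'or', 'coffee', 'play'] (min_width=19, slack=2)
Line 2: ['green', 'kitchen', 'message'] (min_width=21, slack=0)
Line 3: ['dolphin', 'quickly', 'low'] (min_width=19, slack=2)
Line 4: ['hard'] (min_width=4, slack=17)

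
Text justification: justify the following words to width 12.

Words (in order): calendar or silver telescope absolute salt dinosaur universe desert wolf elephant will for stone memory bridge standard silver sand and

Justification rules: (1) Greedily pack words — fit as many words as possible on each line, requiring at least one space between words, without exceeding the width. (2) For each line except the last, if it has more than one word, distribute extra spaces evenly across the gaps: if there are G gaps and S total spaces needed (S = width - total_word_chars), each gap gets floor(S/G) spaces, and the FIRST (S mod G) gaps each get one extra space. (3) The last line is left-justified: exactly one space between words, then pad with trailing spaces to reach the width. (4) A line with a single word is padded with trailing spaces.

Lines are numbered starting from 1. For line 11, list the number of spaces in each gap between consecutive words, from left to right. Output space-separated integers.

Line 1: ['calendar', 'or'] (min_width=11, slack=1)
Line 2: ['silver'] (min_width=6, slack=6)
Line 3: ['telescope'] (min_width=9, slack=3)
Line 4: ['absolute'] (min_width=8, slack=4)
Line 5: ['salt'] (min_width=4, slack=8)
Line 6: ['dinosaur'] (min_width=8, slack=4)
Line 7: ['universe'] (min_width=8, slack=4)
Line 8: ['desert', 'wolf'] (min_width=11, slack=1)
Line 9: ['elephant'] (min_width=8, slack=4)
Line 10: ['will', 'for'] (min_width=8, slack=4)
Line 11: ['stone', 'memory'] (min_width=12, slack=0)
Line 12: ['bridge'] (min_width=6, slack=6)
Line 13: ['standard'] (min_width=8, slack=4)
Line 14: ['silver', 'sand'] (min_width=11, slack=1)
Line 15: ['and'] (min_width=3, slack=9)

Answer: 1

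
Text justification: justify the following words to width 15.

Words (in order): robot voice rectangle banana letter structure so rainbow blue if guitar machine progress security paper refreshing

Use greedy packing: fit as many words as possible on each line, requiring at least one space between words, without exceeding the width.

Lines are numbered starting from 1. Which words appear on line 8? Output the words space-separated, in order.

Line 1: ['robot', 'voice'] (min_width=11, slack=4)
Line 2: ['rectangle'] (min_width=9, slack=6)
Line 3: ['banana', 'letter'] (min_width=13, slack=2)
Line 4: ['structure', 'so'] (min_width=12, slack=3)
Line 5: ['rainbow', 'blue', 'if'] (min_width=15, slack=0)
Line 6: ['guitar', 'machine'] (min_width=14, slack=1)
Line 7: ['progress'] (min_width=8, slack=7)
Line 8: ['security', 'paper'] (min_width=14, slack=1)
Line 9: ['refreshing'] (min_width=10, slack=5)

Answer: security paper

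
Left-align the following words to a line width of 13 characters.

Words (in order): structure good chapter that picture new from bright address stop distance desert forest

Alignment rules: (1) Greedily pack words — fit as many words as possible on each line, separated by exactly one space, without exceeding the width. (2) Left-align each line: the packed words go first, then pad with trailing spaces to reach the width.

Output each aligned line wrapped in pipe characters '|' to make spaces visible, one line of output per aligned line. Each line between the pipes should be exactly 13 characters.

Line 1: ['structure'] (min_width=9, slack=4)
Line 2: ['good', 'chapter'] (min_width=12, slack=1)
Line 3: ['that', 'picture'] (min_width=12, slack=1)
Line 4: ['new', 'from'] (min_width=8, slack=5)
Line 5: ['bright'] (min_width=6, slack=7)
Line 6: ['address', 'stop'] (min_width=12, slack=1)
Line 7: ['distance'] (min_width=8, slack=5)
Line 8: ['desert', 'forest'] (min_width=13, slack=0)

Answer: |structure    |
|good chapter |
|that picture |
|new from     |
|bright       |
|address stop |
|distance     |
|desert forest|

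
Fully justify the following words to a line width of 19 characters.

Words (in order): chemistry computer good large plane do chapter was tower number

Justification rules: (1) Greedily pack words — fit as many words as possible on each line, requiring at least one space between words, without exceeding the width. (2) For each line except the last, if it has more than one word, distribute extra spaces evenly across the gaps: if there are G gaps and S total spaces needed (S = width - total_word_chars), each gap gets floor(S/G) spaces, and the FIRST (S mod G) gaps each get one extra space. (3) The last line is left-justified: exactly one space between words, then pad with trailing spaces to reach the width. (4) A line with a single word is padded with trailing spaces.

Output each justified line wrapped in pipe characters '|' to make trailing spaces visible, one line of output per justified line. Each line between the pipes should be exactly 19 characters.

Answer: |chemistry  computer|
|good large plane do|
|chapter  was  tower|
|number             |

Derivation:
Line 1: ['chemistry', 'computer'] (min_width=18, slack=1)
Line 2: ['good', 'large', 'plane', 'do'] (min_width=19, slack=0)
Line 3: ['chapter', 'was', 'tower'] (min_width=17, slack=2)
Line 4: ['number'] (min_width=6, slack=13)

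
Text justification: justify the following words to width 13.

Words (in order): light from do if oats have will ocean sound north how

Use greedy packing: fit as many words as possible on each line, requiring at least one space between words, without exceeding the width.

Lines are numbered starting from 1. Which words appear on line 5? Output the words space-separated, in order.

Line 1: ['light', 'from', 'do'] (min_width=13, slack=0)
Line 2: ['if', 'oats', 'have'] (min_width=12, slack=1)
Line 3: ['will', 'ocean'] (min_width=10, slack=3)
Line 4: ['sound', 'north'] (min_width=11, slack=2)
Line 5: ['how'] (min_width=3, slack=10)

Answer: how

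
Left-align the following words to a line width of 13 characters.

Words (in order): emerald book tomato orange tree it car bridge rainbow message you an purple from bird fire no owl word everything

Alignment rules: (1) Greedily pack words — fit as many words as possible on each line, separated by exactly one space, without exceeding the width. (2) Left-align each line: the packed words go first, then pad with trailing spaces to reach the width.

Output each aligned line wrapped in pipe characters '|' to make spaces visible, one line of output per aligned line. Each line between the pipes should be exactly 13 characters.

Line 1: ['emerald', 'book'] (min_width=12, slack=1)
Line 2: ['tomato', 'orange'] (min_width=13, slack=0)
Line 3: ['tree', 'it', 'car'] (min_width=11, slack=2)
Line 4: ['bridge'] (min_width=6, slack=7)
Line 5: ['rainbow'] (min_width=7, slack=6)
Line 6: ['message', 'you'] (min_width=11, slack=2)
Line 7: ['an', 'purple'] (min_width=9, slack=4)
Line 8: ['from', 'bird'] (min_width=9, slack=4)
Line 9: ['fire', 'no', 'owl'] (min_width=11, slack=2)
Line 10: ['word'] (min_width=4, slack=9)
Line 11: ['everything'] (min_width=10, slack=3)

Answer: |emerald book |
|tomato orange|
|tree it car  |
|bridge       |
|rainbow      |
|message you  |
|an purple    |
|from bird    |
|fire no owl  |
|word         |
|everything   |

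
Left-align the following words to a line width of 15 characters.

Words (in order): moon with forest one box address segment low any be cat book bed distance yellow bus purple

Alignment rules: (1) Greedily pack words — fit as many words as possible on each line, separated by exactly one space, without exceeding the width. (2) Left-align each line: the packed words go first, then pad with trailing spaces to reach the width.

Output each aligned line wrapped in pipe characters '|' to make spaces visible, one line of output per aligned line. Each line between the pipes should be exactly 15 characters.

Answer: |moon with      |
|forest one box |
|address segment|
|low any be cat |
|book bed       |
|distance yellow|
|bus purple     |

Derivation:
Line 1: ['moon', 'with'] (min_width=9, slack=6)
Line 2: ['forest', 'one', 'box'] (min_width=14, slack=1)
Line 3: ['address', 'segment'] (min_width=15, slack=0)
Line 4: ['low', 'any', 'be', 'cat'] (min_width=14, slack=1)
Line 5: ['book', 'bed'] (min_width=8, slack=7)
Line 6: ['distance', 'yellow'] (min_width=15, slack=0)
Line 7: ['bus', 'purple'] (min_width=10, slack=5)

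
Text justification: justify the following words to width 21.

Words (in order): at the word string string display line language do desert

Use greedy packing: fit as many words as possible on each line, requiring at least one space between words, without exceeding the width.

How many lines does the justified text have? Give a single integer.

Line 1: ['at', 'the', 'word', 'string'] (min_width=18, slack=3)
Line 2: ['string', 'display', 'line'] (min_width=19, slack=2)
Line 3: ['language', 'do', 'desert'] (min_width=18, slack=3)
Total lines: 3

Answer: 3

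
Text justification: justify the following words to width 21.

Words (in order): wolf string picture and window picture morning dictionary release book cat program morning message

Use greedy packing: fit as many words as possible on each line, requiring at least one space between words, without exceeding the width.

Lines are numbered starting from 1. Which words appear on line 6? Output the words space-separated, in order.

Answer: message

Derivation:
Line 1: ['wolf', 'string', 'picture'] (min_width=19, slack=2)
Line 2: ['and', 'window', 'picture'] (min_width=18, slack=3)
Line 3: ['morning', 'dictionary'] (min_width=18, slack=3)
Line 4: ['release', 'book', 'cat'] (min_width=16, slack=5)
Line 5: ['program', 'morning'] (min_width=15, slack=6)
Line 6: ['message'] (min_width=7, slack=14)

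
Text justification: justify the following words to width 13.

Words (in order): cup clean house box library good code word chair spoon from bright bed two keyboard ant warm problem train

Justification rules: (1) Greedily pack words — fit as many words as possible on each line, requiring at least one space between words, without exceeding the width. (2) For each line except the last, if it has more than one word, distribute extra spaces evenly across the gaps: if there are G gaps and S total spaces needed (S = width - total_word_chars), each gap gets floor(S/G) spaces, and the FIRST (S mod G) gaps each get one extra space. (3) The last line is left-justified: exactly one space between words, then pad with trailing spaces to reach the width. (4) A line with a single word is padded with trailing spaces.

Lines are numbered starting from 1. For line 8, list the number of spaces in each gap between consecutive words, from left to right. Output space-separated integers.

Line 1: ['cup', 'clean'] (min_width=9, slack=4)
Line 2: ['house', 'box'] (min_width=9, slack=4)
Line 3: ['library', 'good'] (min_width=12, slack=1)
Line 4: ['code', 'word'] (min_width=9, slack=4)
Line 5: ['chair', 'spoon'] (min_width=11, slack=2)
Line 6: ['from', 'bright'] (min_width=11, slack=2)
Line 7: ['bed', 'two'] (min_width=7, slack=6)
Line 8: ['keyboard', 'ant'] (min_width=12, slack=1)
Line 9: ['warm', 'problem'] (min_width=12, slack=1)
Line 10: ['train'] (min_width=5, slack=8)

Answer: 2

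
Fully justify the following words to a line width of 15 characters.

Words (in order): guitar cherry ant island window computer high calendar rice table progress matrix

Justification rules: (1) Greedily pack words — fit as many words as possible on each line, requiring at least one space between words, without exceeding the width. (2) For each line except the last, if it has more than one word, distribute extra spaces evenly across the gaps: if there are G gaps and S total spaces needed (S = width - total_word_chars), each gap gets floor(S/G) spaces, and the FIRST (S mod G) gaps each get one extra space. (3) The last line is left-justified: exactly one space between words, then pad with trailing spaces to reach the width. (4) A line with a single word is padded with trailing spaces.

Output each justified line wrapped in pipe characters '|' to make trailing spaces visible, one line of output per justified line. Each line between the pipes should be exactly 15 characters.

Answer: |guitar   cherry|
|ant      island|
|window computer|
|high   calendar|
|rice      table|
|progress matrix|

Derivation:
Line 1: ['guitar', 'cherry'] (min_width=13, slack=2)
Line 2: ['ant', 'island'] (min_width=10, slack=5)
Line 3: ['window', 'computer'] (min_width=15, slack=0)
Line 4: ['high', 'calendar'] (min_width=13, slack=2)
Line 5: ['rice', 'table'] (min_width=10, slack=5)
Line 6: ['progress', 'matrix'] (min_width=15, slack=0)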